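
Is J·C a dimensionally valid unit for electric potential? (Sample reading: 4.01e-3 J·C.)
No

electric potential has SI base units: kg * m^2 / (A * s^3)
J·C does NOT reduce to kg * m^2 / (A * s^3); a valid unit for electric potential would be e.g. V.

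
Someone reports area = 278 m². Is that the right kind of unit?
Yes

area has SI base units: m^2
m² reduces to the same SI base units, so it is a valid unit for area.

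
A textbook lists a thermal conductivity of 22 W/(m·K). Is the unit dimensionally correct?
Yes

thermal conductivity has SI base units: kg * m / (s^3 * K)
W/(m·K) reduces to the same SI base units, so it is a valid unit for thermal conductivity.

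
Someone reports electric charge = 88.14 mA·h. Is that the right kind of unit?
Yes

electric charge has SI base units: A * s
mA·h reduces to the same SI base units, so it is a valid unit for electric charge.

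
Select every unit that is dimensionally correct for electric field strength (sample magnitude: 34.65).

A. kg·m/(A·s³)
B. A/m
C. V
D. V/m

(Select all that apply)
A, D

electric field strength has SI base units: kg * m / (A * s^3)

Checking each option against kg * m / (A * s^3):
  A. kg·m/(A·s³): ✓ matches
  B. A/m: ✗ does not match
  C. V: ✗ does not match
  D. V/m: ✓ matches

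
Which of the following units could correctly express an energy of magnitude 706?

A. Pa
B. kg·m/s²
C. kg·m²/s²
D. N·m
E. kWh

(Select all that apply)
C, D, E

energy has SI base units: kg * m^2 / s^2

Checking each option against kg * m^2 / s^2:
  A. Pa: ✗ does not match
  B. kg·m/s²: ✗ does not match
  C. kg·m²/s²: ✓ matches
  D. N·m: ✓ matches
  E. kWh: ✓ matches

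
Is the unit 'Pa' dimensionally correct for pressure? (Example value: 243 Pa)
Yes

pressure has SI base units: kg / (m * s^2)
Pa reduces to the same SI base units, so it is a valid unit for pressure.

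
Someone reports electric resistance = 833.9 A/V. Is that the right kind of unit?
No

electric resistance has SI base units: kg * m^2 / (A^2 * s^3)
A/V does NOT reduce to kg * m^2 / (A^2 * s^3); a valid unit for electric resistance would be e.g. Ω.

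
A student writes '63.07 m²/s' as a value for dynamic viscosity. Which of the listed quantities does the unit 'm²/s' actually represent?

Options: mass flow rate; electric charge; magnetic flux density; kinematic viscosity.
kinematic viscosity

dynamic viscosity should have units dimensionally equivalent to kg / (m * s) (e.g. Pa·s).
The given unit 'm²/s' reduces to m^2 / s. Of the listed options, that is the dimensionality of kinematic viscosity.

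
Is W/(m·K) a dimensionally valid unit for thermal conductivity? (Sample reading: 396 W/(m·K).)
Yes

thermal conductivity has SI base units: kg * m / (s^3 * K)
W/(m·K) reduces to the same SI base units, so it is a valid unit for thermal conductivity.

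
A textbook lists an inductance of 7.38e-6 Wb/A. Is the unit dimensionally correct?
Yes

inductance has SI base units: kg * m^2 / (A^2 * s^2)
Wb/A reduces to the same SI base units, so it is a valid unit for inductance.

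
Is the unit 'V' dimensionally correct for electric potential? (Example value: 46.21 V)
Yes

electric potential has SI base units: kg * m^2 / (A * s^3)
V reduces to the same SI base units, so it is a valid unit for electric potential.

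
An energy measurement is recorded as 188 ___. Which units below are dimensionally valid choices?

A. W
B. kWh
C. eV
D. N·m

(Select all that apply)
B, C, D

energy has SI base units: kg * m^2 / s^2

Checking each option against kg * m^2 / s^2:
  A. W: ✗ does not match
  B. kWh: ✓ matches
  C. eV: ✓ matches
  D. N·m: ✓ matches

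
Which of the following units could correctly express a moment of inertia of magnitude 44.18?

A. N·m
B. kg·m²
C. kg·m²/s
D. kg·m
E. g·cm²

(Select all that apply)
B, E

moment of inertia has SI base units: kg * m^2

Checking each option against kg * m^2:
  A. N·m: ✗ does not match
  B. kg·m²: ✓ matches
  C. kg·m²/s: ✗ does not match
  D. kg·m: ✗ does not match
  E. g·cm²: ✓ matches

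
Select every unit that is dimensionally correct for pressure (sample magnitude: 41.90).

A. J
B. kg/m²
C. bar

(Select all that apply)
C

pressure has SI base units: kg / (m * s^2)

Checking each option against kg / (m * s^2):
  A. J: ✗ does not match
  B. kg/m²: ✗ does not match
  C. bar: ✓ matches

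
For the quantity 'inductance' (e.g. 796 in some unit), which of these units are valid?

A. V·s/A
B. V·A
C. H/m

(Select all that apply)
A

inductance has SI base units: kg * m^2 / (A^2 * s^2)

Checking each option against kg * m^2 / (A^2 * s^2):
  A. V·s/A: ✓ matches
  B. V·A: ✗ does not match
  C. H/m: ✗ does not match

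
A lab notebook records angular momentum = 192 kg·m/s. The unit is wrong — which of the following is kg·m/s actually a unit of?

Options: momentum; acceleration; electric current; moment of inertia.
momentum

angular momentum should have units dimensionally equivalent to kg * m^2 / s (e.g. kg·m²/s).
The given unit 'kg·m/s' reduces to kg * m / s. Of the listed options, that is the dimensionality of momentum.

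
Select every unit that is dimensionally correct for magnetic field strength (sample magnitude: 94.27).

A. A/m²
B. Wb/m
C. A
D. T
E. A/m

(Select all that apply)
E

magnetic field strength has SI base units: A / m

Checking each option against A / m:
  A. A/m²: ✗ does not match
  B. Wb/m: ✗ does not match
  C. A: ✗ does not match
  D. T: ✗ does not match
  E. A/m: ✓ matches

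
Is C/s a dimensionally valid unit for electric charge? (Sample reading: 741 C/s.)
No

electric charge has SI base units: A * s
C/s does NOT reduce to A * s; a valid unit for electric charge would be e.g. C.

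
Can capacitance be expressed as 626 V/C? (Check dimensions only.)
No

capacitance has SI base units: A^2 * s^4 / (kg * m^2)
V/C does NOT reduce to A^2 * s^4 / (kg * m^2); a valid unit for capacitance would be e.g. F.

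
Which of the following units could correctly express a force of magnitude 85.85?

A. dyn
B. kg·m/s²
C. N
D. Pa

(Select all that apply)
A, B, C

force has SI base units: kg * m / s^2

Checking each option against kg * m / s^2:
  A. dyn: ✓ matches
  B. kg·m/s²: ✓ matches
  C. N: ✓ matches
  D. Pa: ✗ does not match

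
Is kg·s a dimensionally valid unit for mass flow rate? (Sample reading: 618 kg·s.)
No

mass flow rate has SI base units: kg / s
kg·s does NOT reduce to kg / s; a valid unit for mass flow rate would be e.g. kg/s.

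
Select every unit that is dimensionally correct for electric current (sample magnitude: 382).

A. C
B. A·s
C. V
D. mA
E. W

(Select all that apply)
D

electric current has SI base units: A

Checking each option against A:
  A. C: ✗ does not match
  B. A·s: ✗ does not match
  C. V: ✗ does not match
  D. mA: ✓ matches
  E. W: ✗ does not match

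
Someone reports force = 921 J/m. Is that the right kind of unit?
Yes

force has SI base units: kg * m / s^2
J/m reduces to the same SI base units, so it is a valid unit for force.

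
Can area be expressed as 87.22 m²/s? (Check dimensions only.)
No

area has SI base units: m^2
m²/s does NOT reduce to m^2; a valid unit for area would be e.g. m².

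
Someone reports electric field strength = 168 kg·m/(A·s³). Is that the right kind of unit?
Yes

electric field strength has SI base units: kg * m / (A * s^3)
kg·m/(A·s³) reduces to the same SI base units, so it is a valid unit for electric field strength.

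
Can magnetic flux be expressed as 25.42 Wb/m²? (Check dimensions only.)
No

magnetic flux has SI base units: kg * m^2 / (A * s^2)
Wb/m² does NOT reduce to kg * m^2 / (A * s^2); a valid unit for magnetic flux would be e.g. Wb.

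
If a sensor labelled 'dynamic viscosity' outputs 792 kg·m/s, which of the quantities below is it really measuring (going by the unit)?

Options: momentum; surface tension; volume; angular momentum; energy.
momentum

dynamic viscosity should have units dimensionally equivalent to kg / (m * s) (e.g. Pa·s).
The given unit 'kg·m/s' reduces to kg * m / s. Of the listed options, that is the dimensionality of momentum.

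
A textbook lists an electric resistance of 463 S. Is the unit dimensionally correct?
No

electric resistance has SI base units: kg * m^2 / (A^2 * s^3)
S does NOT reduce to kg * m^2 / (A^2 * s^3); a valid unit for electric resistance would be e.g. Ω.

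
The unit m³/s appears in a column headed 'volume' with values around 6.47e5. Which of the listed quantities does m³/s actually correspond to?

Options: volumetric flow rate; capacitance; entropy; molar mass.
volumetric flow rate

volume should have units dimensionally equivalent to m^3 (e.g. m³).
The given unit 'm³/s' reduces to m^3 / s. Of the listed options, that is the dimensionality of volumetric flow rate.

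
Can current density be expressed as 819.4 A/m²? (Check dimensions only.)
Yes

current density has SI base units: A / m^2
A/m² reduces to the same SI base units, so it is a valid unit for current density.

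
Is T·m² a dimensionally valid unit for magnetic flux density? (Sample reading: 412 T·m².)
No

magnetic flux density has SI base units: kg / (A * s^2)
T·m² does NOT reduce to kg / (A * s^2); a valid unit for magnetic flux density would be e.g. T.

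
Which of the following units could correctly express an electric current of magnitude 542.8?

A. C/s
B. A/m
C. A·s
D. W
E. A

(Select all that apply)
A, E

electric current has SI base units: A

Checking each option against A:
  A. C/s: ✓ matches
  B. A/m: ✗ does not match
  C. A·s: ✗ does not match
  D. W: ✗ does not match
  E. A: ✓ matches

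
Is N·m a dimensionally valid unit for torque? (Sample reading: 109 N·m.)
Yes

torque has SI base units: kg * m^2 / s^2
N·m reduces to the same SI base units, so it is a valid unit for torque.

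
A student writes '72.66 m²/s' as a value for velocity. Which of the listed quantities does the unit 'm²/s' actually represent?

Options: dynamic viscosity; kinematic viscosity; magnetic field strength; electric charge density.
kinematic viscosity

velocity should have units dimensionally equivalent to m / s (e.g. m/s).
The given unit 'm²/s' reduces to m^2 / s. Of the listed options, that is the dimensionality of kinematic viscosity.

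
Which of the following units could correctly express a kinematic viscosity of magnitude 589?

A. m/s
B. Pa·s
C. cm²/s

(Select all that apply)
C

kinematic viscosity has SI base units: m^2 / s

Checking each option against m^2 / s:
  A. m/s: ✗ does not match
  B. Pa·s: ✗ does not match
  C. cm²/s: ✓ matches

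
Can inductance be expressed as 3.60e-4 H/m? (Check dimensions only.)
No

inductance has SI base units: kg * m^2 / (A^2 * s^2)
H/m does NOT reduce to kg * m^2 / (A^2 * s^2); a valid unit for inductance would be e.g. H.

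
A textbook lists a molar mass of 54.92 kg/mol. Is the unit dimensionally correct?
Yes

molar mass has SI base units: kg / mol
kg/mol reduces to the same SI base units, so it is a valid unit for molar mass.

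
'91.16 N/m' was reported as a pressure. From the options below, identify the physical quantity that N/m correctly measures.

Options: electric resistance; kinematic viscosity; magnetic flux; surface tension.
surface tension

pressure should have units dimensionally equivalent to kg / (m * s^2) (e.g. Pa).
The given unit 'N/m' reduces to kg / s^2. Of the listed options, that is the dimensionality of surface tension.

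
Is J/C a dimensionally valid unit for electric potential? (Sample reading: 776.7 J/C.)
Yes

electric potential has SI base units: kg * m^2 / (A * s^3)
J/C reduces to the same SI base units, so it is a valid unit for electric potential.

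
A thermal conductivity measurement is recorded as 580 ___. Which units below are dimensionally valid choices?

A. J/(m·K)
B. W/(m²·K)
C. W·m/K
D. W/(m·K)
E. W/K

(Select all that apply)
D

thermal conductivity has SI base units: kg * m / (s^3 * K)

Checking each option against kg * m / (s^3 * K):
  A. J/(m·K): ✗ does not match
  B. W/(m²·K): ✗ does not match
  C. W·m/K: ✗ does not match
  D. W/(m·K): ✓ matches
  E. W/K: ✗ does not match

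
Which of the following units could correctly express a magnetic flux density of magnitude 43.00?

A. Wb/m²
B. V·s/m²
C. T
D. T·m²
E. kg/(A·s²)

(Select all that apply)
A, B, C, E

magnetic flux density has SI base units: kg / (A * s^2)

Checking each option against kg / (A * s^2):
  A. Wb/m²: ✓ matches
  B. V·s/m²: ✓ matches
  C. T: ✓ matches
  D. T·m²: ✗ does not match
  E. kg/(A·s²): ✓ matches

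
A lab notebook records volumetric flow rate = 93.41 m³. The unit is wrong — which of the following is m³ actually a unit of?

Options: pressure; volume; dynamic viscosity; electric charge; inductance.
volume

volumetric flow rate should have units dimensionally equivalent to m^3 / s (e.g. m³/s).
The given unit 'm³' reduces to m^3. Of the listed options, that is the dimensionality of volume.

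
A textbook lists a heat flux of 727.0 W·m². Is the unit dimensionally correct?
No

heat flux has SI base units: kg / s^3
W·m² does NOT reduce to kg / s^3; a valid unit for heat flux would be e.g. W/m².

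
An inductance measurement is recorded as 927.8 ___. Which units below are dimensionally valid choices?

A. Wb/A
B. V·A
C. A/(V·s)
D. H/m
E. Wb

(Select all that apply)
A

inductance has SI base units: kg * m^2 / (A^2 * s^2)

Checking each option against kg * m^2 / (A^2 * s^2):
  A. Wb/A: ✓ matches
  B. V·A: ✗ does not match
  C. A/(V·s): ✗ does not match
  D. H/m: ✗ does not match
  E. Wb: ✗ does not match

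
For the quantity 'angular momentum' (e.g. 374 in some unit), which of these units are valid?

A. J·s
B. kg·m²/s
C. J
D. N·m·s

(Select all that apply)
A, B, D

angular momentum has SI base units: kg * m^2 / s

Checking each option against kg * m^2 / s:
  A. J·s: ✓ matches
  B. kg·m²/s: ✓ matches
  C. J: ✗ does not match
  D. N·m·s: ✓ matches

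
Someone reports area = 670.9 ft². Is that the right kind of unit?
Yes

area has SI base units: m^2
ft² reduces to the same SI base units, so it is a valid unit for area.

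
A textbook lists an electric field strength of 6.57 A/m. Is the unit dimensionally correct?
No

electric field strength has SI base units: kg * m / (A * s^3)
A/m does NOT reduce to kg * m / (A * s^3); a valid unit for electric field strength would be e.g. V/m.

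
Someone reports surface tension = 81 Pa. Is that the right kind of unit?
No

surface tension has SI base units: kg / s^2
Pa does NOT reduce to kg / s^2; a valid unit for surface tension would be e.g. N/m.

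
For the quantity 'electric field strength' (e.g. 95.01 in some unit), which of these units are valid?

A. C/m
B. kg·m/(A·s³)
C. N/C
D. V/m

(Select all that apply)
B, C, D

electric field strength has SI base units: kg * m / (A * s^3)

Checking each option against kg * m / (A * s^3):
  A. C/m: ✗ does not match
  B. kg·m/(A·s³): ✓ matches
  C. N/C: ✓ matches
  D. V/m: ✓ matches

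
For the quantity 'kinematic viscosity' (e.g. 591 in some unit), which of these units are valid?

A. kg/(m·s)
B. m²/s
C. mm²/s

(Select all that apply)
B, C

kinematic viscosity has SI base units: m^2 / s

Checking each option against m^2 / s:
  A. kg/(m·s): ✗ does not match
  B. m²/s: ✓ matches
  C. mm²/s: ✓ matches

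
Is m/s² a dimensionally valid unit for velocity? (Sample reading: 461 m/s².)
No

velocity has SI base units: m / s
m/s² does NOT reduce to m / s; a valid unit for velocity would be e.g. m/s.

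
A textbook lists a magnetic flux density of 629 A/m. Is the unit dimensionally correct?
No

magnetic flux density has SI base units: kg / (A * s^2)
A/m does NOT reduce to kg / (A * s^2); a valid unit for magnetic flux density would be e.g. T.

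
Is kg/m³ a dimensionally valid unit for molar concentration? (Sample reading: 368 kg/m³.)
No

molar concentration has SI base units: mol / m^3
kg/m³ does NOT reduce to mol / m^3; a valid unit for molar concentration would be e.g. mol/m³.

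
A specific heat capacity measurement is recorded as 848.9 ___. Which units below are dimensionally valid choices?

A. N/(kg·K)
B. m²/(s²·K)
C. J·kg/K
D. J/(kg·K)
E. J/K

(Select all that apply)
B, D

specific heat capacity has SI base units: m^2 / (s^2 * K)

Checking each option against m^2 / (s^2 * K):
  A. N/(kg·K): ✗ does not match
  B. m²/(s²·K): ✓ matches
  C. J·kg/K: ✗ does not match
  D. J/(kg·K): ✓ matches
  E. J/K: ✗ does not match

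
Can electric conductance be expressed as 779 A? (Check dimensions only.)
No

electric conductance has SI base units: A^2 * s^3 / (kg * m^2)
A does NOT reduce to A^2 * s^3 / (kg * m^2); a valid unit for electric conductance would be e.g. S.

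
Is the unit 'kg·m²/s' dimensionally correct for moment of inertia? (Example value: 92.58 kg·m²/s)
No

moment of inertia has SI base units: kg * m^2
kg·m²/s does NOT reduce to kg * m^2; a valid unit for moment of inertia would be e.g. kg·m².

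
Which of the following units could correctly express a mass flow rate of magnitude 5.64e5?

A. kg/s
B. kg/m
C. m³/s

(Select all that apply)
A

mass flow rate has SI base units: kg / s

Checking each option against kg / s:
  A. kg/s: ✓ matches
  B. kg/m: ✗ does not match
  C. m³/s: ✗ does not match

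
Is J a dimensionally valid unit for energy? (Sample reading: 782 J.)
Yes

energy has SI base units: kg * m^2 / s^2
J reduces to the same SI base units, so it is a valid unit for energy.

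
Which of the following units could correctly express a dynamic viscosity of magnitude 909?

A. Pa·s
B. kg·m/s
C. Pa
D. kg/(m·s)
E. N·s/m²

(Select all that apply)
A, D, E

dynamic viscosity has SI base units: kg / (m * s)

Checking each option against kg / (m * s):
  A. Pa·s: ✓ matches
  B. kg·m/s: ✗ does not match
  C. Pa: ✗ does not match
  D. kg/(m·s): ✓ matches
  E. N·s/m²: ✓ matches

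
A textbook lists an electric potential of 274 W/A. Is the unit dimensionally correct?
Yes

electric potential has SI base units: kg * m^2 / (A * s^3)
W/A reduces to the same SI base units, so it is a valid unit for electric potential.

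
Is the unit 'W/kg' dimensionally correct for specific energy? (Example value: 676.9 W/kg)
No

specific energy has SI base units: m^2 / s^2
W/kg does NOT reduce to m^2 / s^2; a valid unit for specific energy would be e.g. J/kg.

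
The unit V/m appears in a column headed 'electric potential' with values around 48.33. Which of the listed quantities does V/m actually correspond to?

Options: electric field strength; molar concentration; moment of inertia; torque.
electric field strength

electric potential should have units dimensionally equivalent to kg * m^2 / (A * s^3) (e.g. V).
The given unit 'V/m' reduces to kg * m / (A * s^3). Of the listed options, that is the dimensionality of electric field strength.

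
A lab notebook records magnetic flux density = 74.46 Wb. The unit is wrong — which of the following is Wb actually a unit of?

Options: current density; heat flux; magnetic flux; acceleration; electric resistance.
magnetic flux

magnetic flux density should have units dimensionally equivalent to kg / (A * s^2) (e.g. T).
The given unit 'Wb' reduces to kg * m^2 / (A * s^2). Of the listed options, that is the dimensionality of magnetic flux.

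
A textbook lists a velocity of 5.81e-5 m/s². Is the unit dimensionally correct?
No

velocity has SI base units: m / s
m/s² does NOT reduce to m / s; a valid unit for velocity would be e.g. m/s.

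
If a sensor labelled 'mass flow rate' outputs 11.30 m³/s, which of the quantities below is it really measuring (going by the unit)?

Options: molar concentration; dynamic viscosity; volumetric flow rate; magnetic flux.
volumetric flow rate

mass flow rate should have units dimensionally equivalent to kg / s (e.g. kg/s).
The given unit 'm³/s' reduces to m^3 / s. Of the listed options, that is the dimensionality of volumetric flow rate.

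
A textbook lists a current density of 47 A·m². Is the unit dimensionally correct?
No

current density has SI base units: A / m^2
A·m² does NOT reduce to A / m^2; a valid unit for current density would be e.g. A/m².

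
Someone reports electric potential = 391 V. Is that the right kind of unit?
Yes

electric potential has SI base units: kg * m^2 / (A * s^3)
V reduces to the same SI base units, so it is a valid unit for electric potential.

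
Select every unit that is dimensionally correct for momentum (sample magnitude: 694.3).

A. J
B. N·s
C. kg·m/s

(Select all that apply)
B, C

momentum has SI base units: kg * m / s

Checking each option against kg * m / s:
  A. J: ✗ does not match
  B. N·s: ✓ matches
  C. kg·m/s: ✓ matches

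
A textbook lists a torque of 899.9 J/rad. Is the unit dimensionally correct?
Yes

torque has SI base units: kg * m^2 / s^2
J/rad reduces to the same SI base units, so it is a valid unit for torque.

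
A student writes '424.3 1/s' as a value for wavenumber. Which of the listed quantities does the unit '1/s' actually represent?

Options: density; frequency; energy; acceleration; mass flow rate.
frequency

wavenumber should have units dimensionally equivalent to 1 / m (e.g. 1/m).
The given unit '1/s' reduces to 1 / s. Of the listed options, that is the dimensionality of frequency.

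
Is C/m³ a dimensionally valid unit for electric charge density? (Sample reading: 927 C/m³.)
Yes

electric charge density has SI base units: A * s / m^3
C/m³ reduces to the same SI base units, so it is a valid unit for electric charge density.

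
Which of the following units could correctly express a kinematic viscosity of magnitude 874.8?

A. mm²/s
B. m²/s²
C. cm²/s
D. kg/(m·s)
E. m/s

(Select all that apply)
A, C

kinematic viscosity has SI base units: m^2 / s

Checking each option against m^2 / s:
  A. mm²/s: ✓ matches
  B. m²/s²: ✗ does not match
  C. cm²/s: ✓ matches
  D. kg/(m·s): ✗ does not match
  E. m/s: ✗ does not match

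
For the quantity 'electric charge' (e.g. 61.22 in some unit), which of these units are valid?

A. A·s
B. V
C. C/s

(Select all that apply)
A

electric charge has SI base units: A * s

Checking each option against A * s:
  A. A·s: ✓ matches
  B. V: ✗ does not match
  C. C/s: ✗ does not match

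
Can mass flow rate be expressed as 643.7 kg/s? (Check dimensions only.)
Yes

mass flow rate has SI base units: kg / s
kg/s reduces to the same SI base units, so it is a valid unit for mass flow rate.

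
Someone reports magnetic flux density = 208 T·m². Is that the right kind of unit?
No

magnetic flux density has SI base units: kg / (A * s^2)
T·m² does NOT reduce to kg / (A * s^2); a valid unit for magnetic flux density would be e.g. T.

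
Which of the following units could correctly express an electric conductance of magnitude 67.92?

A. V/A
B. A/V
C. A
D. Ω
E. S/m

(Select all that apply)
B

electric conductance has SI base units: A^2 * s^3 / (kg * m^2)

Checking each option against A^2 * s^3 / (kg * m^2):
  A. V/A: ✗ does not match
  B. A/V: ✓ matches
  C. A: ✗ does not match
  D. Ω: ✗ does not match
  E. S/m: ✗ does not match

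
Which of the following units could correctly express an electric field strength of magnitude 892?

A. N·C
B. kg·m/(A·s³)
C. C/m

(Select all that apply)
B

electric field strength has SI base units: kg * m / (A * s^3)

Checking each option against kg * m / (A * s^3):
  A. N·C: ✗ does not match
  B. kg·m/(A·s³): ✓ matches
  C. C/m: ✗ does not match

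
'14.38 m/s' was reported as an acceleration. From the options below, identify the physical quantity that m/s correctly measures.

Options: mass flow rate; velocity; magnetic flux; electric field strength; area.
velocity

acceleration should have units dimensionally equivalent to m / s^2 (e.g. m/s²).
The given unit 'm/s' reduces to m / s. Of the listed options, that is the dimensionality of velocity.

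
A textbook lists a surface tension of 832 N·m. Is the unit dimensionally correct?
No

surface tension has SI base units: kg / s^2
N·m does NOT reduce to kg / s^2; a valid unit for surface tension would be e.g. N/m.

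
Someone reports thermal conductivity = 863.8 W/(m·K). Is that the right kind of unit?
Yes

thermal conductivity has SI base units: kg * m / (s^3 * K)
W/(m·K) reduces to the same SI base units, so it is a valid unit for thermal conductivity.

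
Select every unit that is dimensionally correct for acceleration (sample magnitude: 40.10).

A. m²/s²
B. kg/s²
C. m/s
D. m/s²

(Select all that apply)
D

acceleration has SI base units: m / s^2

Checking each option against m / s^2:
  A. m²/s²: ✗ does not match
  B. kg/s²: ✗ does not match
  C. m/s: ✗ does not match
  D. m/s²: ✓ matches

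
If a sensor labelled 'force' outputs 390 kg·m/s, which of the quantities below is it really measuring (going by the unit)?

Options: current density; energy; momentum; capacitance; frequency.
momentum

force should have units dimensionally equivalent to kg * m / s^2 (e.g. N).
The given unit 'kg·m/s' reduces to kg * m / s. Of the listed options, that is the dimensionality of momentum.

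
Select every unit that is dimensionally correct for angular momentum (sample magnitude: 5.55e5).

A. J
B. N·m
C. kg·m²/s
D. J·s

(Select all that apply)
C, D

angular momentum has SI base units: kg * m^2 / s

Checking each option against kg * m^2 / s:
  A. J: ✗ does not match
  B. N·m: ✗ does not match
  C. kg·m²/s: ✓ matches
  D. J·s: ✓ matches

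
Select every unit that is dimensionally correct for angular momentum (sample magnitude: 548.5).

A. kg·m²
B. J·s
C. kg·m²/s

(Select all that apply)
B, C

angular momentum has SI base units: kg * m^2 / s

Checking each option against kg * m^2 / s:
  A. kg·m²: ✗ does not match
  B. J·s: ✓ matches
  C. kg·m²/s: ✓ matches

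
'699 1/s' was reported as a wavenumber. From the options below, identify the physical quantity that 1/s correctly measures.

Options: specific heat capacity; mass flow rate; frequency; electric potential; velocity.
frequency

wavenumber should have units dimensionally equivalent to 1 / m (e.g. 1/m).
The given unit '1/s' reduces to 1 / s. Of the listed options, that is the dimensionality of frequency.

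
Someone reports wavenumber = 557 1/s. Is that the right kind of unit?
No

wavenumber has SI base units: 1 / m
1/s does NOT reduce to 1 / m; a valid unit for wavenumber would be e.g. 1/m.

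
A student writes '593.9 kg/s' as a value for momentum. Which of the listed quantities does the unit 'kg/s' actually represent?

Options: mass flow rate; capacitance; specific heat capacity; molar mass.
mass flow rate

momentum should have units dimensionally equivalent to kg * m / s (e.g. kg·m/s).
The given unit 'kg/s' reduces to kg / s. Of the listed options, that is the dimensionality of mass flow rate.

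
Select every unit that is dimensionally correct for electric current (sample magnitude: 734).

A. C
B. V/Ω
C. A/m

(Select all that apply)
B

electric current has SI base units: A

Checking each option against A:
  A. C: ✗ does not match
  B. V/Ω: ✓ matches
  C. A/m: ✗ does not match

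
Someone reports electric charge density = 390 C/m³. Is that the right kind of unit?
Yes

electric charge density has SI base units: A * s / m^3
C/m³ reduces to the same SI base units, so it is a valid unit for electric charge density.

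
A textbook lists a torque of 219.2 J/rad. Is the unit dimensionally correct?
Yes

torque has SI base units: kg * m^2 / s^2
J/rad reduces to the same SI base units, so it is a valid unit for torque.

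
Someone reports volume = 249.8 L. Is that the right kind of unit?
Yes

volume has SI base units: m^3
L reduces to the same SI base units, so it is a valid unit for volume.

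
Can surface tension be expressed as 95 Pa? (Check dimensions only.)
No

surface tension has SI base units: kg / s^2
Pa does NOT reduce to kg / s^2; a valid unit for surface tension would be e.g. N/m.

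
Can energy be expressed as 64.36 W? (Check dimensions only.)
No

energy has SI base units: kg * m^2 / s^2
W does NOT reduce to kg * m^2 / s^2; a valid unit for energy would be e.g. J.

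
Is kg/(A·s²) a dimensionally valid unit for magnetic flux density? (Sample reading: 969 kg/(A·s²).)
Yes

magnetic flux density has SI base units: kg / (A * s^2)
kg/(A·s²) reduces to the same SI base units, so it is a valid unit for magnetic flux density.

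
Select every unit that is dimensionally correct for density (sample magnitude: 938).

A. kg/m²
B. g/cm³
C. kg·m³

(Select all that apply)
B

density has SI base units: kg / m^3

Checking each option against kg / m^3:
  A. kg/m²: ✗ does not match
  B. g/cm³: ✓ matches
  C. kg·m³: ✗ does not match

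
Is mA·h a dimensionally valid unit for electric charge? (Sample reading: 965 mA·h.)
Yes

electric charge has SI base units: A * s
mA·h reduces to the same SI base units, so it is a valid unit for electric charge.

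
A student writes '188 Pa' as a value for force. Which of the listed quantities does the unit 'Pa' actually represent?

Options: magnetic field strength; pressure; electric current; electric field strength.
pressure

force should have units dimensionally equivalent to kg * m / s^2 (e.g. N).
The given unit 'Pa' reduces to kg / (m * s^2). Of the listed options, that is the dimensionality of pressure.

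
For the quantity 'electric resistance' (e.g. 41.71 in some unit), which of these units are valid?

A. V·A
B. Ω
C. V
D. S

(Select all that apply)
B

electric resistance has SI base units: kg * m^2 / (A^2 * s^3)

Checking each option against kg * m^2 / (A^2 * s^3):
  A. V·A: ✗ does not match
  B. Ω: ✓ matches
  C. V: ✗ does not match
  D. S: ✗ does not match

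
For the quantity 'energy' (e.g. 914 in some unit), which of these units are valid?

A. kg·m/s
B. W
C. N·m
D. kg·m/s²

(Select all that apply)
C

energy has SI base units: kg * m^2 / s^2

Checking each option against kg * m^2 / s^2:
  A. kg·m/s: ✗ does not match
  B. W: ✗ does not match
  C. N·m: ✓ matches
  D. kg·m/s²: ✗ does not match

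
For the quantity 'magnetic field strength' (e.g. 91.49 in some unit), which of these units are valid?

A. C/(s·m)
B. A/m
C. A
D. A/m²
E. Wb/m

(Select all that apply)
A, B

magnetic field strength has SI base units: A / m

Checking each option against A / m:
  A. C/(s·m): ✓ matches
  B. A/m: ✓ matches
  C. A: ✗ does not match
  D. A/m²: ✗ does not match
  E. Wb/m: ✗ does not match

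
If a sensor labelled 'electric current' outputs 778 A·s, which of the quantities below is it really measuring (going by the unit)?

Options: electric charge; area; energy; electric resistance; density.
electric charge

electric current should have units dimensionally equivalent to A (e.g. A).
The given unit 'A·s' reduces to A * s. Of the listed options, that is the dimensionality of electric charge.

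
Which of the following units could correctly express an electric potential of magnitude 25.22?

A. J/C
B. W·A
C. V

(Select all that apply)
A, C

electric potential has SI base units: kg * m^2 / (A * s^3)

Checking each option against kg * m^2 / (A * s^3):
  A. J/C: ✓ matches
  B. W·A: ✗ does not match
  C. V: ✓ matches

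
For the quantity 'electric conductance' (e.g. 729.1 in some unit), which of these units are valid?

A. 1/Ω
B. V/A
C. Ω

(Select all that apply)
A

electric conductance has SI base units: A^2 * s^3 / (kg * m^2)

Checking each option against A^2 * s^3 / (kg * m^2):
  A. 1/Ω: ✓ matches
  B. V/A: ✗ does not match
  C. Ω: ✗ does not match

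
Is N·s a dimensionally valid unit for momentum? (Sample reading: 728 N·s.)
Yes

momentum has SI base units: kg * m / s
N·s reduces to the same SI base units, so it is a valid unit for momentum.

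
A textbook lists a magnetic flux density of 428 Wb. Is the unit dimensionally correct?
No

magnetic flux density has SI base units: kg / (A * s^2)
Wb does NOT reduce to kg / (A * s^2); a valid unit for magnetic flux density would be e.g. T.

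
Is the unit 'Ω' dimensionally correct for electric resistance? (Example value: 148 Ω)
Yes

electric resistance has SI base units: kg * m^2 / (A^2 * s^3)
Ω reduces to the same SI base units, so it is a valid unit for electric resistance.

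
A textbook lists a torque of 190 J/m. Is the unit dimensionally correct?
No

torque has SI base units: kg * m^2 / s^2
J/m does NOT reduce to kg * m^2 / s^2; a valid unit for torque would be e.g. N·m.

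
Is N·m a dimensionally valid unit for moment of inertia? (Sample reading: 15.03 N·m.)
No

moment of inertia has SI base units: kg * m^2
N·m does NOT reduce to kg * m^2; a valid unit for moment of inertia would be e.g. kg·m².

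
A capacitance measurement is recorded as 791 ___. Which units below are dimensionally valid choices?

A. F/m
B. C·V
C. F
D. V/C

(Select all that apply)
C

capacitance has SI base units: A^2 * s^4 / (kg * m^2)

Checking each option against A^2 * s^4 / (kg * m^2):
  A. F/m: ✗ does not match
  B. C·V: ✗ does not match
  C. F: ✓ matches
  D. V/C: ✗ does not match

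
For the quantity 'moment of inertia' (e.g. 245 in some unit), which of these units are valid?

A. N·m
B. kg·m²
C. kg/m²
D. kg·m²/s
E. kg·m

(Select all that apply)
B

moment of inertia has SI base units: kg * m^2

Checking each option against kg * m^2:
  A. N·m: ✗ does not match
  B. kg·m²: ✓ matches
  C. kg/m²: ✗ does not match
  D. kg·m²/s: ✗ does not match
  E. kg·m: ✗ does not match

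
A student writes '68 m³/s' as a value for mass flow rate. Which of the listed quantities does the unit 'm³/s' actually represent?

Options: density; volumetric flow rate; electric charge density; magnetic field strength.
volumetric flow rate

mass flow rate should have units dimensionally equivalent to kg / s (e.g. kg/s).
The given unit 'm³/s' reduces to m^3 / s. Of the listed options, that is the dimensionality of volumetric flow rate.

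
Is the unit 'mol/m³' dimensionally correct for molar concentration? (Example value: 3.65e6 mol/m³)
Yes

molar concentration has SI base units: mol / m^3
mol/m³ reduces to the same SI base units, so it is a valid unit for molar concentration.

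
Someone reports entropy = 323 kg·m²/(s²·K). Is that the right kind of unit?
Yes

entropy has SI base units: kg * m^2 / (s^2 * K)
kg·m²/(s²·K) reduces to the same SI base units, so it is a valid unit for entropy.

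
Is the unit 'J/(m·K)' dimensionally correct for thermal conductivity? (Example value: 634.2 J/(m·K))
No

thermal conductivity has SI base units: kg * m / (s^3 * K)
J/(m·K) does NOT reduce to kg * m / (s^3 * K); a valid unit for thermal conductivity would be e.g. W/(m·K).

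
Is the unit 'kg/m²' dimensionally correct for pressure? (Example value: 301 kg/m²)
No

pressure has SI base units: kg / (m * s^2)
kg/m² does NOT reduce to kg / (m * s^2); a valid unit for pressure would be e.g. Pa.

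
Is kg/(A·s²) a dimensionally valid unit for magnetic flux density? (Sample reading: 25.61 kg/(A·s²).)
Yes

magnetic flux density has SI base units: kg / (A * s^2)
kg/(A·s²) reduces to the same SI base units, so it is a valid unit for magnetic flux density.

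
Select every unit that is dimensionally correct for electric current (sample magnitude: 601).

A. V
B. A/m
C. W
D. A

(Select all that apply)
D

electric current has SI base units: A

Checking each option against A:
  A. V: ✗ does not match
  B. A/m: ✗ does not match
  C. W: ✗ does not match
  D. A: ✓ matches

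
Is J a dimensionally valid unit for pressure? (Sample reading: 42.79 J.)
No

pressure has SI base units: kg / (m * s^2)
J does NOT reduce to kg / (m * s^2); a valid unit for pressure would be e.g. Pa.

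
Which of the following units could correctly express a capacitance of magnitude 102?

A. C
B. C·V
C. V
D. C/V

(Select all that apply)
D

capacitance has SI base units: A^2 * s^4 / (kg * m^2)

Checking each option against A^2 * s^4 / (kg * m^2):
  A. C: ✗ does not match
  B. C·V: ✗ does not match
  C. V: ✗ does not match
  D. C/V: ✓ matches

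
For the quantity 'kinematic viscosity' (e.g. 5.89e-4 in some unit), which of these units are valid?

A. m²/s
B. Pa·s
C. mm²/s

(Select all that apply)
A, C

kinematic viscosity has SI base units: m^2 / s

Checking each option against m^2 / s:
  A. m²/s: ✓ matches
  B. Pa·s: ✗ does not match
  C. mm²/s: ✓ matches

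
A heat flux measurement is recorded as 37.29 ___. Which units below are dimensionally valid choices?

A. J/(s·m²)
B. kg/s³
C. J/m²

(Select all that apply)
A, B

heat flux has SI base units: kg / s^3

Checking each option against kg / s^3:
  A. J/(s·m²): ✓ matches
  B. kg/s³: ✓ matches
  C. J/m²: ✗ does not match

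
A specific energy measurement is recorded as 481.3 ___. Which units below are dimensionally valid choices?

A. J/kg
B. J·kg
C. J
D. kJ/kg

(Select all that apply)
A, D

specific energy has SI base units: m^2 / s^2

Checking each option against m^2 / s^2:
  A. J/kg: ✓ matches
  B. J·kg: ✗ does not match
  C. J: ✗ does not match
  D. kJ/kg: ✓ matches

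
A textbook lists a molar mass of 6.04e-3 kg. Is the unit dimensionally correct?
No

molar mass has SI base units: kg / mol
kg does NOT reduce to kg / mol; a valid unit for molar mass would be e.g. kg/mol.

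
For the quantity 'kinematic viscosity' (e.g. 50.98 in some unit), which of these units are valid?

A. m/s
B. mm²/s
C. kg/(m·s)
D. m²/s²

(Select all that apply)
B

kinematic viscosity has SI base units: m^2 / s

Checking each option against m^2 / s:
  A. m/s: ✗ does not match
  B. mm²/s: ✓ matches
  C. kg/(m·s): ✗ does not match
  D. m²/s²: ✗ does not match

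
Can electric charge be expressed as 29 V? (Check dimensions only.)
No

electric charge has SI base units: A * s
V does NOT reduce to A * s; a valid unit for electric charge would be e.g. C.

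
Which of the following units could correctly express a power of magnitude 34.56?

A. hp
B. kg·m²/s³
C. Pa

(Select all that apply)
A, B

power has SI base units: kg * m^2 / s^3

Checking each option against kg * m^2 / s^3:
  A. hp: ✓ matches
  B. kg·m²/s³: ✓ matches
  C. Pa: ✗ does not match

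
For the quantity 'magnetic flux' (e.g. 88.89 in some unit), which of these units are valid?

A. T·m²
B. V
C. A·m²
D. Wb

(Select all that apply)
A, D

magnetic flux has SI base units: kg * m^2 / (A * s^2)

Checking each option against kg * m^2 / (A * s^2):
  A. T·m²: ✓ matches
  B. V: ✗ does not match
  C. A·m²: ✗ does not match
  D. Wb: ✓ matches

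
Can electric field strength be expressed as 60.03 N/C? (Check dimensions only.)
Yes

electric field strength has SI base units: kg * m / (A * s^3)
N/C reduces to the same SI base units, so it is a valid unit for electric field strength.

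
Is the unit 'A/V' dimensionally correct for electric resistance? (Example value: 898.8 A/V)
No

electric resistance has SI base units: kg * m^2 / (A^2 * s^3)
A/V does NOT reduce to kg * m^2 / (A^2 * s^3); a valid unit for electric resistance would be e.g. Ω.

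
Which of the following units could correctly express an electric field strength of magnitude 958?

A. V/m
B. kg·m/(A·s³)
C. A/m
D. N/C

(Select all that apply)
A, B, D

electric field strength has SI base units: kg * m / (A * s^3)

Checking each option against kg * m / (A * s^3):
  A. V/m: ✓ matches
  B. kg·m/(A·s³): ✓ matches
  C. A/m: ✗ does not match
  D. N/C: ✓ matches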